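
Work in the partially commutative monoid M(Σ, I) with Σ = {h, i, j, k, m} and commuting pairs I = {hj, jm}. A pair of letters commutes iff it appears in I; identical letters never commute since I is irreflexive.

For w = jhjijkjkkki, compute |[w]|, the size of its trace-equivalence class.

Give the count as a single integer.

3

piece 0:j — minimal
piece 1:h — minimal
piece 2:j rests on {0:j}
piece 3:i rests on {1:h, 2:j}
piece 4:j rests on {3:i}
piece 5:k rests on {4:j}
piece 6:j rests on {5:k}
piece 7:k rests on {6:j}
piece 8:k rests on {7:k}
piece 9:k rests on {8:k}
piece 10:i rests on {9:k}
minimal pieces: {0:j, 1:h}
ways to finish when only these pieces remain (= sum over removing one remaining piece with nothing left below it):
  1 left: {10}→1
  2 left: {9,10}→1
  3 left: {8,9,10}→1
  4 left: {7,8,9,10}→1
  5 left: {6,7,8,9,10}→1
  6 left: {5,6,7,8,9,10}→1
  7 left: {4,5,6,7,8,9,10}→1
  8 left: {3,4,5,6,7,8,9,10}→1
  9 left: {1,3,4,5,6,7,8,9,10}→1  {2,3,4,5,6,7,8,9,10}→1
  placing 0:j first → 2 extensions
  placing 1:h first → 1 extensions
total linear extensions = 3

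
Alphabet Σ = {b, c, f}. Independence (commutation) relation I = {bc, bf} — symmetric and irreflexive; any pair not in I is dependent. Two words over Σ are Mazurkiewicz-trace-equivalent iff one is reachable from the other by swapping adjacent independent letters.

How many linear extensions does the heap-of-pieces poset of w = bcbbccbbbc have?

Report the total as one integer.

0(b) covers ∅
1(c) covers ∅
2(b) covers 0:b
3(b) covers 2:b
4(c) covers 1:c
5(c) covers 4:c
6(b) covers 3:b
7(b) covers 6:b
8(b) covers 7:b
9(c) covers 5:c
floor of heap: 0:b, 1:c
completions by unplaced set U, small U first (add the entries for U minus each lowest piece of U):
  |U|=1: {8}:1  {9}:1
  |U|=2: {5,9}:1  {7,8}:1  {8,9}:2
  |U|=3: {4,5,9}:1  {5,8,9}:3  {6,7,8}:1  {7,8,9}:3
  |U|=4: {1,4,5,9}:1  {3,6,7,8}:1  {4,5,8,9}:4  {5,7,8,9}:6  {6,7,8,9}:4
  |U|=5: {1,4,5,8,9}:5  {2,3,6,7,8}:1  {3,6,7,8,9}:5  {4,5,7,8,9}:10  {5,6,7,8,9}:10
  |U|=6: {0,2,3,6,7,8}:1  {1,4,5,7,8,9}:15  {2,3,6,7,8,9}:6  {3,5,6,7,8,9}:15  {4,5,6,7,8,9}:20
  |U|=7: {0,2,3,6,7,8,9}:7  {1,4,5,6,7,8,9}:35  {2,3,5,6,7,8,9}:21  {3,4,5,6,7,8,9}:35
  |U|=8: {0,2,3,5,6,7,8,9}:28  {1,3,4,5,6,7,8,9}:70  {2,3,4,5,6,7,8,9}:56
  start at 0(b): 126
  start at 1(c): 84
sum over floor = 210

210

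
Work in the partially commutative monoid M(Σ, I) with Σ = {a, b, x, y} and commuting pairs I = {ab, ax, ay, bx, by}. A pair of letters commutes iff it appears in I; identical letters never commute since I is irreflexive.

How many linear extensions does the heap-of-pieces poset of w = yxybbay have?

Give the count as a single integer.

105

#0=y has no predecessor
#1=x depends on [0:y]
#2=y depends on [1:x]
#3=b has no predecessor
#4=b depends on [3:b]
#5=a has no predecessor
#6=y depends on [2:y]
sources: [0:y, 3:b, 5:a]
N(rest) = Σ N(rest − s) over sources s of rest; N(one piece) = 1:
  size 1 → [4]=1  [5]=1  [6]=1
  size 2 → [2,6]=1  [3,4]=1  [4,5]=2  [4,6]=2  [5,6]=2
  size 3 → [1,2,6]=1  [2,4,6]=3  [2,5,6]=3  [3,4,5]=3  [3,4,6]=3  [4,5,6]=6
  size 4 → [0,1,2,6]=1  [1,2,4,6]=4  [1,2,5,6]=4  [2,3,4,6]=6  [2,4,5,6]=12  [3,4,5,6]=12
  size 5 → [0,1,2,4,6]=5  [0,1,2,5,6]=5  [1,2,3,4,6]=10  [1,2,4,5,6]=20  [2,3,4,5,6]=30
  first=0(y) contributes 60
  first=3(b) contributes 30
  first=5(a) contributes 15
|[w]| = 105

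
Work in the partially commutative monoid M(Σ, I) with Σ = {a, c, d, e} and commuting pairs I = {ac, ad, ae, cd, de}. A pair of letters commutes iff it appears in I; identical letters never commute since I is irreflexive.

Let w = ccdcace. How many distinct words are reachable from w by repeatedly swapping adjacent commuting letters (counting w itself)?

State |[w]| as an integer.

42

0(c) covers ∅
1(c) covers 0:c
2(d) covers ∅
3(c) covers 1:c
4(a) covers ∅
5(c) covers 3:c
6(e) covers 5:c
floor of heap: 0:c, 2:d, 4:a
completions by unplaced set U, small U first (add the entries for U minus each lowest piece of U):
  |U|=1: {2}:1  {4}:1  {6}:1
  |U|=2: {2,4}:2  {2,6}:2  {4,6}:2  {5,6}:1
  |U|=3: {2,4,6}:6  {2,5,6}:3  {3,5,6}:1  {4,5,6}:3
  |U|=4: {1,3,5,6}:1  {2,3,5,6}:4  {2,4,5,6}:12  {3,4,5,6}:4
  |U|=5: {0,1,3,5,6}:1  {1,2,3,5,6}:5  {1,3,4,5,6}:5  {2,3,4,5,6}:20
  start at 0(c): 30
  start at 2(d): 6
  start at 4(a): 6
sum over floor = 42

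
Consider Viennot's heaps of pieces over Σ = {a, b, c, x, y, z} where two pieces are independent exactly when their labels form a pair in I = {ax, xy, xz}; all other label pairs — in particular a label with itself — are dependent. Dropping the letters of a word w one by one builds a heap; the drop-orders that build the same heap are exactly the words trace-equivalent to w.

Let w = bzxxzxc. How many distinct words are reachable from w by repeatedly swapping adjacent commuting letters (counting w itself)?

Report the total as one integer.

piece 0:b — minimal
piece 1:z rests on {0:b}
piece 2:x rests on {0:b}
piece 3:x rests on {2:x}
piece 4:z rests on {1:z}
piece 5:x rests on {3:x}
piece 6:c rests on {4:z, 5:x}
minimal pieces: {0:b}
ways to finish when only these pieces remain (= sum over removing one remaining piece with nothing left below it):
  1 left: {6}→1
  2 left: {4,6}→1  {5,6}→1
  3 left: {1,4,6}→1  {3,5,6}→1  {4,5,6}→2
  4 left: {1,4,5,6}→3  {2,3,5,6}→1  {3,4,5,6}→3
  5 left: {1,3,4,5,6}→6  {2,3,4,5,6}→4
  placing 0:b first → 10 extensions

10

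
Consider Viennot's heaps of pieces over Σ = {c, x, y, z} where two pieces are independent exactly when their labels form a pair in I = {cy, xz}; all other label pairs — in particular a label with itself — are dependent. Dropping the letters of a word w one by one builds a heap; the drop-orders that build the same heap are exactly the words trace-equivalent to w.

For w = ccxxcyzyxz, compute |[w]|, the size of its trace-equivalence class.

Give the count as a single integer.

piece 0:c — minimal
piece 1:c rests on {0:c}
piece 2:x rests on {1:c}
piece 3:x rests on {2:x}
piece 4:c rests on {3:x}
piece 5:y rests on {3:x}
piece 6:z rests on {4:c, 5:y}
piece 7:y rests on {6:z}
piece 8:x rests on {7:y}
piece 9:z rests on {7:y}
minimal pieces: {0:c}
ways to finish when only these pieces remain (= sum over removing one remaining piece with nothing left below it):
  1 left: {8}→1  {9}→1
  2 left: {8,9}→2
  3 left: {7,8,9}→2
  4 left: {6,7,8,9}→2
  5 left: {4,6,7,8,9}→2  {5,6,7,8,9}→2
  6 left: {4,5,6,7,8,9}→4
  7 left: {3,4,5,6,7,8,9}→4
  8 left: {2,3,4,5,6,7,8,9}→4
  placing 0:c first → 4 extensions

4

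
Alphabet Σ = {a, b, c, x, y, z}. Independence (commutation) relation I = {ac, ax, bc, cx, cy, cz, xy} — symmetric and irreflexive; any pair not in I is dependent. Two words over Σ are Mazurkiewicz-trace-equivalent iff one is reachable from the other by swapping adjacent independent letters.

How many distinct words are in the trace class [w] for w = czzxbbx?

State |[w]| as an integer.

piece 0:c — minimal
piece 1:z — minimal
piece 2:z rests on {1:z}
piece 3:x rests on {2:z}
piece 4:b rests on {3:x}
piece 5:b rests on {4:b}
piece 6:x rests on {5:b}
minimal pieces: {0:c, 1:z}
ways to finish when only these pieces remain (= sum over removing one remaining piece with nothing left below it):
  1 left: {0}→1  {6}→1
  2 left: {0,6}→2  {5,6}→1
  3 left: {0,5,6}→3  {4,5,6}→1
  4 left: {0,4,5,6}→4  {3,4,5,6}→1
  5 left: {0,3,4,5,6}→5  {2,3,4,5,6}→1
  placing 0:c first → 1 extensions
  placing 1:z first → 6 extensions
total linear extensions = 7

7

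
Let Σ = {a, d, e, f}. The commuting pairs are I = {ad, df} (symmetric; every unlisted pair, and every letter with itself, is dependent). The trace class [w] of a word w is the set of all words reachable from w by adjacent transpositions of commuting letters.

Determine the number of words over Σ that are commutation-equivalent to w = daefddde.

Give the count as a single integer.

piece 0:d — minimal
piece 1:a — minimal
piece 2:e rests on {0:d, 1:a}
piece 3:f rests on {2:e}
piece 4:d rests on {2:e}
piece 5:d rests on {4:d}
piece 6:d rests on {5:d}
piece 7:e rests on {3:f, 6:d}
minimal pieces: {0:d, 1:a}
ways to finish when only these pieces remain (= sum over removing one remaining piece with nothing left below it):
  1 left: {7}→1
  2 left: {3,7}→1  {6,7}→1
  3 left: {3,6,7}→2  {5,6,7}→1
  4 left: {3,5,6,7}→3  {4,5,6,7}→1
  5 left: {3,4,5,6,7}→4
  6 left: {2,3,4,5,6,7}→4
  placing 0:d first → 4 extensions
  placing 1:a first → 4 extensions
total linear extensions = 8

8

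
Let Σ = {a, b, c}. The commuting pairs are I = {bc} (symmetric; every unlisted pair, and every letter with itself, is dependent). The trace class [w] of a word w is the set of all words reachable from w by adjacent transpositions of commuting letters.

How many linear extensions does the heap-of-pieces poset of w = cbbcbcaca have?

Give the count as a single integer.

20

piece 0:c — minimal
piece 1:b — minimal
piece 2:b rests on {1:b}
piece 3:c rests on {0:c}
piece 4:b rests on {2:b}
piece 5:c rests on {3:c}
piece 6:a rests on {4:b, 5:c}
piece 7:c rests on {6:a}
piece 8:a rests on {7:c}
minimal pieces: {0:c, 1:b}
ways to finish when only these pieces remain (= sum over removing one remaining piece with nothing left below it):
  1 left: {8}→1
  2 left: {7,8}→1
  3 left: {6,7,8}→1
  4 left: {4,6,7,8}→1  {5,6,7,8}→1
  5 left: {2,4,6,7,8}→1  {3,5,6,7,8}→1  {4,5,6,7,8}→2
  6 left: {0,3,5,6,7,8}→1  {1,2,4,6,7,8}→1  {2,4,5,6,7,8}→3  {3,4,5,6,7,8}→3
  7 left: {0,3,4,5,6,7,8}→4  {1,2,4,5,6,7,8}→4  {2,3,4,5,6,7,8}→6
  placing 0:c first → 10 extensions
  placing 1:b first → 10 extensions
total linear extensions = 20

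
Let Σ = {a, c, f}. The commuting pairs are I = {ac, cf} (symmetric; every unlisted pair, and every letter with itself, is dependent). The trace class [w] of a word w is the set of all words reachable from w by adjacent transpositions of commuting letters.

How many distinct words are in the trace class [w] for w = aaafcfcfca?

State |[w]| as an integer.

piece 0:a — minimal
piece 1:a rests on {0:a}
piece 2:a rests on {1:a}
piece 3:f rests on {2:a}
piece 4:c — minimal
piece 5:f rests on {3:f}
piece 6:c rests on {4:c}
piece 7:f rests on {5:f}
piece 8:c rests on {6:c}
piece 9:a rests on {7:f}
minimal pieces: {0:a, 4:c}
ways to finish when only these pieces remain (= sum over removing one remaining piece with nothing left below it):
  1 left: {8}→1  {9}→1
  2 left: {6,8}→1  {7,9}→1  {8,9}→2
  3 left: {4,6,8}→1  {5,7,9}→1  {6,8,9}→3  {7,8,9}→3
  4 left: {3,5,7,9}→1  {4,6,8,9}→4  {5,7,8,9}→4  {6,7,8,9}→6
  5 left: {2,3,5,7,9}→1  {3,5,7,8,9}→5  {4,6,7,8,9}→10  {5,6,7,8,9}→10
  6 left: {1,2,3,5,7,9}→1  {2,3,5,7,8,9}→6  {3,5,6,7,8,9}→15  {4,5,6,7,8,9}→20
  7 left: {0,1,2,3,5,7,9}→1  {1,2,3,5,7,8,9}→7  {2,3,5,6,7,8,9}→21  {3,4,5,6,7,8,9}→35
  8 left: {0,1,2,3,5,7,8,9}→8  {1,2,3,5,6,7,8,9}→28  {2,3,4,5,6,7,8,9}→56
  placing 0:a first → 84 extensions
  placing 4:c first → 36 extensions
total linear extensions = 120

120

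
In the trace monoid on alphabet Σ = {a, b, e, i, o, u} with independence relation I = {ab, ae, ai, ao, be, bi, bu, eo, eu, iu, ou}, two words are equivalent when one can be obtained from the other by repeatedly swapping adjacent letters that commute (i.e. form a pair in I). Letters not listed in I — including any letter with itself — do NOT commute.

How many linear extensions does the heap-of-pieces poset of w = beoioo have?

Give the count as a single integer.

piece 0:b — minimal
piece 1:e — minimal
piece 2:o rests on {0:b}
piece 3:i rests on {1:e, 2:o}
piece 4:o rests on {3:i}
piece 5:o rests on {4:o}
minimal pieces: {0:b, 1:e}
ways to finish when only these pieces remain (= sum over removing one remaining piece with nothing left below it):
  1 left: {5}→1
  2 left: {4,5}→1
  3 left: {3,4,5}→1
  4 left: {1,3,4,5}→1  {2,3,4,5}→1
  placing 0:b first → 2 extensions
  placing 1:e first → 1 extensions
total linear extensions = 3

3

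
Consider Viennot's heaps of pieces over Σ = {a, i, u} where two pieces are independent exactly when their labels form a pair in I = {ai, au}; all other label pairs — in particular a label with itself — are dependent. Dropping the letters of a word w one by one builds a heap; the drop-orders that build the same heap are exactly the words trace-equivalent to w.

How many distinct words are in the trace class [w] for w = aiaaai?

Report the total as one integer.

0(a) covers ∅
1(i) covers ∅
2(a) covers 0:a
3(a) covers 2:a
4(a) covers 3:a
5(i) covers 1:i
floor of heap: 0:a, 1:i
completions by unplaced set U, small U first (add the entries for U minus each lowest piece of U):
  |U|=1: {4}:1  {5}:1
  |U|=2: {1,5}:1  {3,4}:1  {4,5}:2
  |U|=3: {1,4,5}:3  {2,3,4}:1  {3,4,5}:3
  |U|=4: {0,2,3,4}:1  {1,3,4,5}:6  {2,3,4,5}:4
  start at 0(a): 10
  start at 1(i): 5
sum over floor = 15

15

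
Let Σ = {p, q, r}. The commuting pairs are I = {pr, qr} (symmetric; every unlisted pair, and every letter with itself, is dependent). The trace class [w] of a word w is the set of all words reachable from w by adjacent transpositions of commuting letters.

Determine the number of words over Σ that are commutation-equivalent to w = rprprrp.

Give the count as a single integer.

35

#0=r has no predecessor
#1=p has no predecessor
#2=r depends on [0:r]
#3=p depends on [1:p]
#4=r depends on [2:r]
#5=r depends on [4:r]
#6=p depends on [3:p]
sources: [0:r, 1:p]
N(rest) = Σ N(rest − s) over sources s of rest; N(one piece) = 1:
  size 1 → [5]=1  [6]=1
  size 2 → [3,6]=1  [4,5]=1  [5,6]=2
  size 3 → [1,3,6]=1  [2,4,5]=1  [3,5,6]=3  [4,5,6]=3
  size 4 → [0,2,4,5]=1  [1,3,5,6]=4  [2,4,5,6]=4  [3,4,5,6]=6
  size 5 → [0,2,4,5,6]=5  [1,3,4,5,6]=10  [2,3,4,5,6]=10
  first=0(r) contributes 20
  first=1(p) contributes 15
|[w]| = 35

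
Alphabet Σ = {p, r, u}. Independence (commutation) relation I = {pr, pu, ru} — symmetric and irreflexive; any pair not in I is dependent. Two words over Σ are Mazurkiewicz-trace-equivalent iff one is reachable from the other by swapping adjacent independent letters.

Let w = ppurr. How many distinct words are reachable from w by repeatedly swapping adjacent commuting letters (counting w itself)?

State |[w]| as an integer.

0(p) covers ∅
1(p) covers 0:p
2(u) covers ∅
3(r) covers ∅
4(r) covers 3:r
floor of heap: 0:p, 2:u, 3:r
completions by unplaced set U, small U first (add the entries for U minus each lowest piece of U):
  |U|=1: {1}:1  {2}:1  {4}:1
  |U|=2: {0,1}:1  {1,2}:2  {1,4}:2  {2,4}:2  {3,4}:1
  |U|=3: {0,1,2}:3  {0,1,4}:3  {1,2,4}:6  {1,3,4}:3  {2,3,4}:3
  start at 0(p): 12
  start at 2(u): 6
  start at 3(r): 12
sum over floor = 30

30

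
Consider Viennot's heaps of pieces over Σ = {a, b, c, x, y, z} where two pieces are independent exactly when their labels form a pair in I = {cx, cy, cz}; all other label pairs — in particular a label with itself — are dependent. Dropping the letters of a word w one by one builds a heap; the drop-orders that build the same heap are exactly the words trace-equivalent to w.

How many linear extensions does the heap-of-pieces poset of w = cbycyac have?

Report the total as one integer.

3

piece 0:c — minimal
piece 1:b rests on {0:c}
piece 2:y rests on {1:b}
piece 3:c rests on {1:b}
piece 4:y rests on {2:y}
piece 5:a rests on {3:c, 4:y}
piece 6:c rests on {5:a}
minimal pieces: {0:c}
ways to finish when only these pieces remain (= sum over removing one remaining piece with nothing left below it):
  1 left: {6}→1
  2 left: {5,6}→1
  3 left: {3,5,6}→1  {4,5,6}→1
  4 left: {2,4,5,6}→1  {3,4,5,6}→2
  5 left: {2,3,4,5,6}→3
  placing 0:c first → 3 extensions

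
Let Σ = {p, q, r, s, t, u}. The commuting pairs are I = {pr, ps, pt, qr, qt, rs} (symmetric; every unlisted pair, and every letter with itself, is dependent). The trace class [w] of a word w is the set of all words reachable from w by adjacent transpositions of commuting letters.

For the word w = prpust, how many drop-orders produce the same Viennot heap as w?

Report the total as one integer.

0(p) covers ∅
1(r) covers ∅
2(p) covers 0:p
3(u) covers 1:r, 2:p
4(s) covers 3:u
5(t) covers 4:s
floor of heap: 0:p, 1:r
completions by unplaced set U, small U first (add the entries for U minus each lowest piece of U):
  |U|=1: {5}:1
  |U|=2: {4,5}:1
  |U|=3: {3,4,5}:1
  |U|=4: {1,3,4,5}:1  {2,3,4,5}:1
  start at 0(p): 2
  start at 1(r): 1
sum over floor = 3

3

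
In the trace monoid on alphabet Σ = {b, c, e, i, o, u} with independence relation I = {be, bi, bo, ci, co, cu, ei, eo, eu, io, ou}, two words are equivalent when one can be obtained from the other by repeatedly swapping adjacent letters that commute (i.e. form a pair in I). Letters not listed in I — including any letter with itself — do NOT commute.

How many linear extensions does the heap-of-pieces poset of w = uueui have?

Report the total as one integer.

piece 0:u — minimal
piece 1:u rests on {0:u}
piece 2:e — minimal
piece 3:u rests on {1:u}
piece 4:i rests on {3:u}
minimal pieces: {0:u, 2:e}
ways to finish when only these pieces remain (= sum over removing one remaining piece with nothing left below it):
  1 left: {2}→1  {4}→1
  2 left: {2,4}→2  {3,4}→1
  3 left: {1,3,4}→1  {2,3,4}→3
  placing 0:u first → 4 extensions
  placing 2:e first → 1 extensions
total linear extensions = 5

5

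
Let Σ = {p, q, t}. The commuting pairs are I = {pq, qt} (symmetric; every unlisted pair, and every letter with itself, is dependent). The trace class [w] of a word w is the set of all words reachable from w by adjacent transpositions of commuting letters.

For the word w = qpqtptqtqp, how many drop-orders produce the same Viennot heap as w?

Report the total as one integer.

0(q) covers ∅
1(p) covers ∅
2(q) covers 0:q
3(t) covers 1:p
4(p) covers 3:t
5(t) covers 4:p
6(q) covers 2:q
7(t) covers 5:t
8(q) covers 6:q
9(p) covers 7:t
floor of heap: 0:q, 1:p
completions by unplaced set U, small U first (add the entries for U minus each lowest piece of U):
  |U|=1: {8}:1  {9}:1
  |U|=2: {6,8}:1  {7,9}:1  {8,9}:2
  |U|=3: {2,6,8}:1  {5,7,9}:1  {6,8,9}:3  {7,8,9}:3
  |U|=4: {0,2,6,8}:1  {2,6,8,9}:4  {4,5,7,9}:1  {5,7,8,9}:4  {6,7,8,9}:6
  |U|=5: {0,2,6,8,9}:5  {2,6,7,8,9}:10  {3,4,5,7,9}:1  {4,5,7,8,9}:5  {5,6,7,8,9}:10
  |U|=6: {0,2,6,7,8,9}:15  {1,3,4,5,7,9}:1  {2,5,6,7,8,9}:20  {3,4,5,7,8,9}:6  {4,5,6,7,8,9}:15
  |U|=7: {0,2,5,6,7,8,9}:35  {1,3,4,5,7,8,9}:7  {2,4,5,6,7,8,9}:35  {3,4,5,6,7,8,9}:21
  |U|=8: {0,2,4,5,6,7,8,9}:70  {1,3,4,5,6,7,8,9}:28  {2,3,4,5,6,7,8,9}:56
  start at 0(q): 84
  start at 1(p): 126
sum over floor = 210

210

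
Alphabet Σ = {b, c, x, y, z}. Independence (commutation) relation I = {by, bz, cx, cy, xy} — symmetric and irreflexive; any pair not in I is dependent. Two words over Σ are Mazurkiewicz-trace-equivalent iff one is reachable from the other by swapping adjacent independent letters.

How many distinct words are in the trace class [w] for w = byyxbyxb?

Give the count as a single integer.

56

piece 0:b — minimal
piece 1:y — minimal
piece 2:y rests on {1:y}
piece 3:x rests on {0:b}
piece 4:b rests on {3:x}
piece 5:y rests on {2:y}
piece 6:x rests on {4:b}
piece 7:b rests on {6:x}
minimal pieces: {0:b, 1:y}
ways to finish when only these pieces remain (= sum over removing one remaining piece with nothing left below it):
  1 left: {5}→1  {7}→1
  2 left: {2,5}→1  {5,7}→2  {6,7}→1
  3 left: {1,2,5}→1  {2,5,7}→3  {4,6,7}→1  {5,6,7}→3
  4 left: {1,2,5,7}→4  {2,5,6,7}→6  {3,4,6,7}→1  {4,5,6,7}→4
  5 left: {0,3,4,6,7}→1  {1,2,5,6,7}→10  {2,4,5,6,7}→10  {3,4,5,6,7}→5
  6 left: {0,3,4,5,6,7}→6  {1,2,4,5,6,7}→20  {2,3,4,5,6,7}→15
  placing 0:b first → 35 extensions
  placing 1:y first → 21 extensions
total linear extensions = 56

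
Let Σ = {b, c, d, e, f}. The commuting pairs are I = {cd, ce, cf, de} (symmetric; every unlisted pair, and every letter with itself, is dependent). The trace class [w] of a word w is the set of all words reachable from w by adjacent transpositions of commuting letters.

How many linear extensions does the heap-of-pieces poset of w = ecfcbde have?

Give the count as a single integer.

piece 0:e — minimal
piece 1:c — minimal
piece 2:f rests on {0:e}
piece 3:c rests on {1:c}
piece 4:b rests on {2:f, 3:c}
piece 5:d rests on {4:b}
piece 6:e rests on {4:b}
minimal pieces: {0:e, 1:c}
ways to finish when only these pieces remain (= sum over removing one remaining piece with nothing left below it):
  1 left: {5}→1  {6}→1
  2 left: {5,6}→2
  3 left: {4,5,6}→2
  4 left: {2,4,5,6}→2  {3,4,5,6}→2
  5 left: {0,2,4,5,6}→2  {1,3,4,5,6}→2  {2,3,4,5,6}→4
  placing 0:e first → 6 extensions
  placing 1:c first → 6 extensions
total linear extensions = 12

12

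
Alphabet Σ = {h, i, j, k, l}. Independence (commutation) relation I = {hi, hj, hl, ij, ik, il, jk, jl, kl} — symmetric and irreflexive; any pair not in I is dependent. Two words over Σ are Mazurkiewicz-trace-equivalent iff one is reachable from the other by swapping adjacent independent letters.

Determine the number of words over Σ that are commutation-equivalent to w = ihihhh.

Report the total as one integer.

drop 0:i onto floor
drop 1:h onto floor
drop 2:i onto {0:i}
drop 3:h onto {1:h}
drop 4:h onto {3:h}
drop 5:h onto {4:h}
ground layer = {0:i, 1:h}
drop-orders for the pieces not yet dropped (sum over which currently-grounded one goes next):
  1 to go: {2} 1  {5} 1
  2 to go: {0,2} 1  {2,5} 2  {4,5} 1
  3 to go: {0,2,5} 3  {2,4,5} 3  {3,4,5} 1
  4 to go: {0,2,4,5} 6  {1,3,4,5} 1  {2,3,4,5} 4
  if 0:i drops first: 5 orders
  if 1:h drops first: 10 orders
heap linearizations: 15

15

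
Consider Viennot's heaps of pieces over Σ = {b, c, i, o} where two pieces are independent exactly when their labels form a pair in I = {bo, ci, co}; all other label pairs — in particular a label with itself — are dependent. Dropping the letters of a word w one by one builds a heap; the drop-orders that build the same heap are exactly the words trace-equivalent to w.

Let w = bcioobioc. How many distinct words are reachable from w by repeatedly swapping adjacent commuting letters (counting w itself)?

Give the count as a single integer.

34

drop 0:b onto floor
drop 1:c onto {0:b}
drop 2:i onto {0:b}
drop 3:o onto {2:i}
drop 4:o onto {3:o}
drop 5:b onto {1:c, 2:i}
drop 6:i onto {4:o, 5:b}
drop 7:o onto {6:i}
drop 8:c onto {5:b}
ground layer = {0:b}
drop-orders for the pieces not yet dropped (sum over which currently-grounded one goes next):
  1 to go: {7} 1  {8} 1
  2 to go: {6,7} 1  {7,8} 2
  3 to go: {4,6,7} 1  {6,7,8} 3
  4 to go: {3,4,6,7} 1  {4,6,7,8} 4  {5,6,7,8} 3
  5 to go: {1,5,6,7,8} 3  {3,4,6,7,8} 5  {4,5,6,7,8} 7
  6 to go: {1,4,5,6,7,8} 10  {3,4,5,6,7,8} 12
  7 to go: {1,3,4,5,6,7,8} 22  {2,3,4,5,6,7,8} 12
  if 0:b drops first: 34 orders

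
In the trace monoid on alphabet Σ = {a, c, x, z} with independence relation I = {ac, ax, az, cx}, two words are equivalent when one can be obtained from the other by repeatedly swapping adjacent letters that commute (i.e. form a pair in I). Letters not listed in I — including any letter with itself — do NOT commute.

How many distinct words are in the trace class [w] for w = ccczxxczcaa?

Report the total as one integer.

#0=c has no predecessor
#1=c depends on [0:c]
#2=c depends on [1:c]
#3=z depends on [2:c]
#4=x depends on [3:z]
#5=x depends on [4:x]
#6=c depends on [3:z]
#7=z depends on [5:x, 6:c]
#8=c depends on [7:z]
#9=a has no predecessor
#10=a depends on [9:a]
sources: [0:c, 9:a]
N(rest) = Σ N(rest − s) over sources s of rest; N(one piece) = 1:
  size 1 → [8]=1  [10]=1
  size 2 → [7,8]=1  [8,10]=2  [9,10]=1
  size 3 → [5,7,8]=1  [6,7,8]=1  [7,8,10]=3  [8,9,10]=3
  size 4 → [4,5,7,8]=1  [5,6,7,8]=2  [5,7,8,10]=4  [6,7,8,10]=4  [7,8,9,10]=6
  size 5 → [4,5,6,7,8]=3  [4,5,7,8,10]=5  [5,6,7,8,10]=10  [5,7,8,9,10]=10  [6,7,8,9,10]=10
  size 6 → [3,4,5,6,7,8]=3  [4,5,6,7,8,10]=18  [4,5,7,8,9,10]=15  [5,6,7,8,9,10]=30
  size 7 → [2,3,4,5,6,7,8]=3  [3,4,5,6,7,8,10]=21  [4,5,6,7,8,9,10]=63
  size 8 → [1,2,3,4,5,6,7,8]=3  [2,3,4,5,6,7,8,10]=24  [3,4,5,6,7,8,9,10]=84
  size 9 → [0,1,2,3,4,5,6,7,8]=3  [1,2,3,4,5,6,7,8,10]=27  [2,3,4,5,6,7,8,9,10]=108
  first=0(c) contributes 135
  first=9(a) contributes 30
|[w]| = 165

165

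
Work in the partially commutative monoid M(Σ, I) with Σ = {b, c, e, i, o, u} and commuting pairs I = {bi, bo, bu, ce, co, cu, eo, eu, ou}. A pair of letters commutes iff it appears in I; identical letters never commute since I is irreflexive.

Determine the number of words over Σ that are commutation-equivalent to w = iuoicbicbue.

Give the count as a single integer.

0(i) covers ∅
1(u) covers 0:i
2(o) covers 0:i
3(i) covers 1:u, 2:o
4(c) covers 3:i
5(b) covers 4:c
6(i) covers 4:c
7(c) covers 5:b, 6:i
8(b) covers 7:c
9(u) covers 6:i
10(e) covers 8:b
floor of heap: 0:i
completions by unplaced set U, small U first (add the entries for U minus each lowest piece of U):
  |U|=1: {9}:1  {10}:1
  |U|=2: {8,10}:1  {9,10}:2
  |U|=3: {7,8,10}:1  {8,9,10}:3
  |U|=4: {5,7,8,10}:1  {7,8,9,10}:4
  |U|=5: {5,7,8,9,10}:5  {6,7,8,9,10}:4
  |U|=6: {5,6,7,8,9,10}:9
  |U|=7: {4,5,6,7,8,9,10}:9
  |U|=8: {3,4,5,6,7,8,9,10}:9
  |U|=9: {1,3,4,5,6,7,8,9,10}:9  {2,3,4,5,6,7,8,9,10}:9
  start at 0(i): 18

18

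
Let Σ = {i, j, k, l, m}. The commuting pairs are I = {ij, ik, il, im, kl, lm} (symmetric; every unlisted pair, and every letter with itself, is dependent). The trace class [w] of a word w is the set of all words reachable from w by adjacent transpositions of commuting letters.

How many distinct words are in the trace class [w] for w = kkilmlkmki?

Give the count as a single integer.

1260

0(k) covers ∅
1(k) covers 0:k
2(i) covers ∅
3(l) covers ∅
4(m) covers 1:k
5(l) covers 3:l
6(k) covers 4:m
7(m) covers 6:k
8(k) covers 7:m
9(i) covers 2:i
floor of heap: 0:k, 2:i, 3:l
completions by unplaced set U, small U first (add the entries for U minus each lowest piece of U):
  |U|=1: {5}:1  {8}:1  {9}:1
  |U|=2: {2,9}:1  {3,5}:1  {5,8}:2  {5,9}:2  {7,8}:1  {8,9}:2
  |U|=3: {2,5,9}:3  {2,8,9}:3  {3,5,8}:3  {3,5,9}:3  {5,7,8}:3  {5,8,9}:6  {6,7,8}:1  {7,8,9}:3
  |U|=4: {2,3,5,9}:6  {2,5,8,9}:12  {2,7,8,9}:6  {3,5,7,8}:6  {3,5,8,9}:12  {4,6,7,8}:1  {5,6,7,8}:4  {5,7,8,9}:12  {6,7,8,9}:4
  |U|=5: {1,4,6,7,8}:1  {2,3,5,8,9}:30  {2,5,7,8,9}:30  {2,6,7,8,9}:10  {3,5,6,7,8}:10  {3,5,7,8,9}:30  {4,5,6,7,8}:5  {4,6,7,8,9}:5  {5,6,7,8,9}:20
  |U|=6: {0,1,4,6,7,8}:1  {1,4,5,6,7,8}:6  {1,4,6,7,8,9}:6  {2,3,5,7,8,9}:90  {2,4,6,7,8,9}:15  {2,5,6,7,8,9}:60  {3,4,5,6,7,8}:15  {3,5,6,7,8,9}:60  {4,5,6,7,8,9}:30
  |U|=7: {0,1,4,5,6,7,8}:7  {0,1,4,6,7,8,9}:7  {1,2,4,6,7,8,9}:21  {1,3,4,5,6,7,8}:21  {1,4,5,6,7,8,9}:42  {2,3,5,6,7,8,9}:210  {2,4,5,6,7,8,9}:105  {3,4,5,6,7,8,9}:105
  |U|=8: {0,1,2,4,6,7,8,9}:28  {0,1,3,4,5,6,7,8}:28  {0,1,4,5,6,7,8,9}:56  {1,2,4,5,6,7,8,9}:168  {1,3,4,5,6,7,8,9}:168  {2,3,4,5,6,7,8,9}:420
  start at 0(k): 756
  start at 2(i): 252
  start at 3(l): 252
sum over floor = 1260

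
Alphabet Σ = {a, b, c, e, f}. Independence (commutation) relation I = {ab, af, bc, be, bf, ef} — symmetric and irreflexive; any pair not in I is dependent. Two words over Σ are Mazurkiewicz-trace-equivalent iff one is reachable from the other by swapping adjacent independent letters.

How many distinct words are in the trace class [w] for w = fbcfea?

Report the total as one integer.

18

piece 0:f — minimal
piece 1:b — minimal
piece 2:c rests on {0:f}
piece 3:f rests on {2:c}
piece 4:e rests on {2:c}
piece 5:a rests on {4:e}
minimal pieces: {0:f, 1:b}
ways to finish when only these pieces remain (= sum over removing one remaining piece with nothing left below it):
  1 left: {1}→1  {3}→1  {5}→1
  2 left: {1,3}→2  {1,5}→2  {3,5}→2  {4,5}→1
  3 left: {1,3,5}→6  {1,4,5}→3  {3,4,5}→3
  4 left: {1,3,4,5}→12  {2,3,4,5}→3
  placing 0:f first → 15 extensions
  placing 1:b first → 3 extensions
total linear extensions = 18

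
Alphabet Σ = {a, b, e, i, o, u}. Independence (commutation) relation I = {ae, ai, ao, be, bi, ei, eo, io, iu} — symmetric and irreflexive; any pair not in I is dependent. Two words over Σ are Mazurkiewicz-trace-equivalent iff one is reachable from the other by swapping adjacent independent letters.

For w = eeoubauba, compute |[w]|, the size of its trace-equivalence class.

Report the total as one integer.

3

piece 0:e — minimal
piece 1:e rests on {0:e}
piece 2:o — minimal
piece 3:u rests on {1:e, 2:o}
piece 4:b rests on {3:u}
piece 5:a rests on {4:b}
piece 6:u rests on {5:a}
piece 7:b rests on {6:u}
piece 8:a rests on {7:b}
minimal pieces: {0:e, 2:o}
ways to finish when only these pieces remain (= sum over removing one remaining piece with nothing left below it):
  1 left: {8}→1
  2 left: {7,8}→1
  3 left: {6,7,8}→1
  4 left: {5,6,7,8}→1
  5 left: {4,5,6,7,8}→1
  6 left: {3,4,5,6,7,8}→1
  7 left: {1,3,4,5,6,7,8}→1  {2,3,4,5,6,7,8}→1
  placing 0:e first → 2 extensions
  placing 2:o first → 1 extensions
total linear extensions = 3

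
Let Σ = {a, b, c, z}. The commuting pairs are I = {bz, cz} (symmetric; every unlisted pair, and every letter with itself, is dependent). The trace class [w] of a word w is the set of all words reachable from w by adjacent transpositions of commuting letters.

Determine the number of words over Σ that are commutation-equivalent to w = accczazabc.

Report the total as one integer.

4

drop 0:a onto floor
drop 1:c onto {0:a}
drop 2:c onto {1:c}
drop 3:c onto {2:c}
drop 4:z onto {0:a}
drop 5:a onto {3:c, 4:z}
drop 6:z onto {5:a}
drop 7:a onto {6:z}
drop 8:b onto {7:a}
drop 9:c onto {8:b}
ground layer = {0:a}
drop-orders for the pieces not yet dropped (sum over which currently-grounded one goes next):
  1 to go: {9} 1
  2 to go: {8,9} 1
  3 to go: {7,8,9} 1
  4 to go: {6,7,8,9} 1
  5 to go: {5,6,7,8,9} 1
  6 to go: {3,5,6,7,8,9} 1  {4,5,6,7,8,9} 1
  7 to go: {2,3,5,6,7,8,9} 1  {3,4,5,6,7,8,9} 2
  8 to go: {1,2,3,5,6,7,8,9} 1  {2,3,4,5,6,7,8,9} 3
  if 0:a drops first: 4 orders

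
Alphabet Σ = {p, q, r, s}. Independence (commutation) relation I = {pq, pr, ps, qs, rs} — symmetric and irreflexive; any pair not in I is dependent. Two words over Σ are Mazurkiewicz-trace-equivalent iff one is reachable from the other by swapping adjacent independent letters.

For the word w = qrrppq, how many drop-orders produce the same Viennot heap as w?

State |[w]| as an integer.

15

#0=q has no predecessor
#1=r depends on [0:q]
#2=r depends on [1:r]
#3=p has no predecessor
#4=p depends on [3:p]
#5=q depends on [2:r]
sources: [0:q, 3:p]
N(rest) = Σ N(rest − s) over sources s of rest; N(one piece) = 1:
  size 1 → [4]=1  [5]=1
  size 2 → [2,5]=1  [3,4]=1  [4,5]=2
  size 3 → [1,2,5]=1  [2,4,5]=3  [3,4,5]=3
  size 4 → [0,1,2,5]=1  [1,2,4,5]=4  [2,3,4,5]=6
  first=0(q) contributes 10
  first=3(p) contributes 5
|[w]| = 15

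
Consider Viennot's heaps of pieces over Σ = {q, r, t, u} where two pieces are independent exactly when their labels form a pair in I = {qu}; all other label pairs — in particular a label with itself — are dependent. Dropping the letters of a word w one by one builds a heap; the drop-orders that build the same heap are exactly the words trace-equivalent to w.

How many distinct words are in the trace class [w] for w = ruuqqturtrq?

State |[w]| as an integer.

6

piece 0:r — minimal
piece 1:u rests on {0:r}
piece 2:u rests on {1:u}
piece 3:q rests on {0:r}
piece 4:q rests on {3:q}
piece 5:t rests on {2:u, 4:q}
piece 6:u rests on {5:t}
piece 7:r rests on {6:u}
piece 8:t rests on {7:r}
piece 9:r rests on {8:t}
piece 10:q rests on {9:r}
minimal pieces: {0:r}
ways to finish when only these pieces remain (= sum over removing one remaining piece with nothing left below it):
  1 left: {10}→1
  2 left: {9,10}→1
  3 left: {8,9,10}→1
  4 left: {7,8,9,10}→1
  5 left: {6,7,8,9,10}→1
  6 left: {5,6,7,8,9,10}→1
  7 left: {2,5,6,7,8,9,10}→1  {4,5,6,7,8,9,10}→1
  8 left: {1,2,5,6,7,8,9,10}→1  {2,4,5,6,7,8,9,10}→2  {3,4,5,6,7,8,9,10}→1
  9 left: {1,2,4,5,6,7,8,9,10}→3  {2,3,4,5,6,7,8,9,10}→3
  placing 0:r first → 6 extensions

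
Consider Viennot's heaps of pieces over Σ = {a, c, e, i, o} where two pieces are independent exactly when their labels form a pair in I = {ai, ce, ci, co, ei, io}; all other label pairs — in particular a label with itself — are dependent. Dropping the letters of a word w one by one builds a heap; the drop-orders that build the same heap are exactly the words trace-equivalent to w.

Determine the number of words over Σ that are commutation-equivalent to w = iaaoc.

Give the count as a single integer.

piece 0:i — minimal
piece 1:a — minimal
piece 2:a rests on {1:a}
piece 3:o rests on {2:a}
piece 4:c rests on {2:a}
minimal pieces: {0:i, 1:a}
ways to finish when only these pieces remain (= sum over removing one remaining piece with nothing left below it):
  1 left: {0}→1  {3}→1  {4}→1
  2 left: {0,3}→2  {0,4}→2  {3,4}→2
  3 left: {0,3,4}→6  {2,3,4}→2
  placing 0:i first → 2 extensions
  placing 1:a first → 8 extensions
total linear extensions = 10

10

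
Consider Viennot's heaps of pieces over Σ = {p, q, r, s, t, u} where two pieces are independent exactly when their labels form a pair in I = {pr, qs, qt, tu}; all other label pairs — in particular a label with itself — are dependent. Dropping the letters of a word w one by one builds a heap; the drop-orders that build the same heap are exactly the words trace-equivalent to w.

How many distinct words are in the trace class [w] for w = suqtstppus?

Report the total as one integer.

7

0(s) covers ∅
1(u) covers 0:s
2(q) covers 1:u
3(t) covers 0:s
4(s) covers 1:u, 3:t
5(t) covers 4:s
6(p) covers 2:q, 5:t
7(p) covers 6:p
8(u) covers 7:p
9(s) covers 8:u
floor of heap: 0:s
completions by unplaced set U, small U first (add the entries for U minus each lowest piece of U):
  |U|=1: {9}:1
  |U|=2: {8,9}:1
  |U|=3: {7,8,9}:1
  |U|=4: {6,7,8,9}:1
  |U|=5: {2,6,7,8,9}:1  {5,6,7,8,9}:1
  |U|=6: {2,5,6,7,8,9}:2  {4,5,6,7,8,9}:1
  |U|=7: {2,4,5,6,7,8,9}:3  {3,4,5,6,7,8,9}:1
  |U|=8: {1,2,4,5,6,7,8,9}:3  {2,3,4,5,6,7,8,9}:4
  start at 0(s): 7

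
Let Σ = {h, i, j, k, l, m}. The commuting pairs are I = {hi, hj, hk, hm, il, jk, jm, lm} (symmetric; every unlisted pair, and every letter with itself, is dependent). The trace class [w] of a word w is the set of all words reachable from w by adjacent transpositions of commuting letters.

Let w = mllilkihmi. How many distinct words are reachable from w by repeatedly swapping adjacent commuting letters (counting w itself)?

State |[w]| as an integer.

#0=m has no predecessor
#1=l has no predecessor
#2=l depends on [1:l]
#3=i depends on [0:m]
#4=l depends on [2:l]
#5=k depends on [3:i, 4:l]
#6=i depends on [5:k]
#7=h depends on [4:l]
#8=m depends on [6:i]
#9=i depends on [8:m]
sources: [0:m, 1:l]
N(rest) = Σ N(rest − s) over sources s of rest; N(one piece) = 1:
  size 1 → [7]=1  [9]=1
  size 2 → [7,9]=2  [8,9]=1
  size 3 → [6,8,9]=1  [7,8,9]=3
  size 4 → [5,6,8,9]=1  [6,7,8,9]=4
  size 5 → [3,5,6,8,9]=1  [5,6,7,8,9]=5
  size 6 → [0,3,5,6,8,9]=1  [3,5,6,7,8,9]=6  [4,5,6,7,8,9]=5
  size 7 → [0,3,5,6,7,8,9]=7  [2,4,5,6,7,8,9]=5  [3,4,5,6,7,8,9]=11
  size 8 → [0,3,4,5,6,7,8,9]=18  [1,2,4,5,6,7,8,9]=5  [2,3,4,5,6,7,8,9]=16
  first=0(m) contributes 21
  first=1(l) contributes 34
|[w]| = 55

55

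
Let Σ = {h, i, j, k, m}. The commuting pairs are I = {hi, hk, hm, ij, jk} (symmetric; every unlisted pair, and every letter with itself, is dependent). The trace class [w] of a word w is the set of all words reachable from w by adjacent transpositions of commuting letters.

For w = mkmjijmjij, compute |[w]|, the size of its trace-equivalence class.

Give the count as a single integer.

0(m) covers ∅
1(k) covers 0:m
2(m) covers 1:k
3(j) covers 2:m
4(i) covers 2:m
5(j) covers 3:j
6(m) covers 4:i, 5:j
7(j) covers 6:m
8(i) covers 6:m
9(j) covers 7:j
floor of heap: 0:m
completions by unplaced set U, small U first (add the entries for U minus each lowest piece of U):
  |U|=1: {8}:1  {9}:1
  |U|=2: {7,9}:1  {8,9}:2
  |U|=3: {7,8,9}:3
  |U|=4: {6,7,8,9}:3
  |U|=5: {4,6,7,8,9}:3  {5,6,7,8,9}:3
  |U|=6: {3,5,6,7,8,9}:3  {4,5,6,7,8,9}:6
  |U|=7: {3,4,5,6,7,8,9}:9
  |U|=8: {2,3,4,5,6,7,8,9}:9
  start at 0(m): 9

9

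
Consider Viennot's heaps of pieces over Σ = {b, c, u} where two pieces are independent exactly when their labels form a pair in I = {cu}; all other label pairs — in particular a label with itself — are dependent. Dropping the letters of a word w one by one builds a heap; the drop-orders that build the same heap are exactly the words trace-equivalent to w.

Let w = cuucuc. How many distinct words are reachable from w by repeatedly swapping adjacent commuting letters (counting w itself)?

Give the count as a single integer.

20

0(c) covers ∅
1(u) covers ∅
2(u) covers 1:u
3(c) covers 0:c
4(u) covers 2:u
5(c) covers 3:c
floor of heap: 0:c, 1:u
completions by unplaced set U, small U first (add the entries for U minus each lowest piece of U):
  |U|=1: {4}:1  {5}:1
  |U|=2: {2,4}:1  {3,5}:1  {4,5}:2
  |U|=3: {0,3,5}:1  {1,2,4}:1  {2,4,5}:3  {3,4,5}:3
  |U|=4: {0,3,4,5}:4  {1,2,4,5}:4  {2,3,4,5}:6
  start at 0(c): 10
  start at 1(u): 10
sum over floor = 20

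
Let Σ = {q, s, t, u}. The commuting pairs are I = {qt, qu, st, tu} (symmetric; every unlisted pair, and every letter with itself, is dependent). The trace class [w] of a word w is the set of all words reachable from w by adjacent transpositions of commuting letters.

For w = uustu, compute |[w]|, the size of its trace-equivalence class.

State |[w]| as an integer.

piece 0:u — minimal
piece 1:u rests on {0:u}
piece 2:s rests on {1:u}
piece 3:t — minimal
piece 4:u rests on {2:s}
minimal pieces: {0:u, 3:t}
ways to finish when only these pieces remain (= sum over removing one remaining piece with nothing left below it):
  1 left: {3}→1  {4}→1
  2 left: {2,4}→1  {3,4}→2
  3 left: {1,2,4}→1  {2,3,4}→3
  placing 0:u first → 4 extensions
  placing 3:t first → 1 extensions
total linear extensions = 5

5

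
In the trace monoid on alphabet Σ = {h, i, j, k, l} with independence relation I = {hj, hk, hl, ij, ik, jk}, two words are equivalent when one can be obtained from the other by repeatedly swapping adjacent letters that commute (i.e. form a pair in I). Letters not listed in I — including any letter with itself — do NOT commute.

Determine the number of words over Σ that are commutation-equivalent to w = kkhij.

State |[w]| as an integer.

piece 0:k — minimal
piece 1:k rests on {0:k}
piece 2:h — minimal
piece 3:i rests on {2:h}
piece 4:j — minimal
minimal pieces: {0:k, 2:h, 4:j}
ways to finish when only these pieces remain (= sum over removing one remaining piece with nothing left below it):
  1 left: {1}→1  {3}→1  {4}→1
  2 left: {0,1}→1  {1,3}→2  {1,4}→2  {2,3}→1  {3,4}→2
  3 left: {0,1,3}→3  {0,1,4}→3  {1,2,3}→3  {1,3,4}→6  {2,3,4}→3
  placing 0:k first → 12 extensions
  placing 2:h first → 12 extensions
  placing 4:j first → 6 extensions
total linear extensions = 30

30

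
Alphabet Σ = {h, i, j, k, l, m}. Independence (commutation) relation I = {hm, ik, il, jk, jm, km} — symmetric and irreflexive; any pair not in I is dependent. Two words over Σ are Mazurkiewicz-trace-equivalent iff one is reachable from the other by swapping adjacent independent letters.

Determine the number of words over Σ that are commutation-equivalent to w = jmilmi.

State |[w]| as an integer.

#0=j has no predecessor
#1=m has no predecessor
#2=i depends on [0:j, 1:m]
#3=l depends on [0:j, 1:m]
#4=m depends on [2:i, 3:l]
#5=i depends on [4:m]
sources: [0:j, 1:m]
N(rest) = Σ N(rest − s) over sources s of rest; N(one piece) = 1:
  size 1 → [5]=1
  size 2 → [4,5]=1
  size 3 → [2,4,5]=1  [3,4,5]=1
  size 4 → [2,3,4,5]=2
  first=0(j) contributes 2
  first=1(m) contributes 2
|[w]| = 4

4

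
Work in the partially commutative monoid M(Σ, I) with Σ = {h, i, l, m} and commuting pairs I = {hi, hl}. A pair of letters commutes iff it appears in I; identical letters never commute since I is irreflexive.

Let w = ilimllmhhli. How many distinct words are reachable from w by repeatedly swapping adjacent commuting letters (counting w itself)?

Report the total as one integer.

6

drop 0:i onto floor
drop 1:l onto {0:i}
drop 2:i onto {1:l}
drop 3:m onto {2:i}
drop 4:l onto {3:m}
drop 5:l onto {4:l}
drop 6:m onto {5:l}
drop 7:h onto {6:m}
drop 8:h onto {7:h}
drop 9:l onto {6:m}
drop 10:i onto {9:l}
ground layer = {0:i}
drop-orders for the pieces not yet dropped (sum over which currently-grounded one goes next):
  1 to go: {8} 1  {10} 1
  2 to go: {7,8} 1  {8,10} 2  {9,10} 1
  3 to go: {7,8,10} 3  {8,9,10} 3
  4 to go: {7,8,9,10} 6
  5 to go: {6,7,8,9,10} 6
  6 to go: {5,6,7,8,9,10} 6
  7 to go: {4,5,6,7,8,9,10} 6
  8 to go: {3,4,5,6,7,8,9,10} 6
  9 to go: {2,3,4,5,6,7,8,9,10} 6
  if 0:i drops first: 6 orders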